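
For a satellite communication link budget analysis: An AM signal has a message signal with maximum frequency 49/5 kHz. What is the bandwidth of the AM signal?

In AM (double-sideband), the bandwidth is twice the message frequency.
BW = 2 * f_m = 2 * 49/5 kHz = 98/5 kHz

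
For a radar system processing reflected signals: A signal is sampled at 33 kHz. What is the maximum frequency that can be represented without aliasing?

The maximum frequency that can be represented without aliasing
is the Nyquist frequency: f_max = f_s / 2 = 33 kHz / 2 = 33/2 kHz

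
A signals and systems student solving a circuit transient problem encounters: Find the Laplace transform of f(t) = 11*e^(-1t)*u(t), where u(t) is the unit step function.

Standard Laplace transform pair:
e^(-at)*u(t) <-> 1/(s+a)
With a = 1: L{11*e^(-1t)*u(t)} = 11/(s+1), ROC: Re(s) > -1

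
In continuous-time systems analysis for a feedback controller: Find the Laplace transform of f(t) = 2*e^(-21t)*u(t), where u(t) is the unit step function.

Standard Laplace transform pair:
e^(-at)*u(t) <-> 1/(s+a)
With a = 21: L{2*e^(-21t)*u(t)} = 2/(s+21), ROC: Re(s) > -21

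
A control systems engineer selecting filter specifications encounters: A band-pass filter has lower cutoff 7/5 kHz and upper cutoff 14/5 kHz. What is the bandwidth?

Bandwidth = f_high - f_low
= 14/5 kHz - 7/5 kHz = 7/5 kHz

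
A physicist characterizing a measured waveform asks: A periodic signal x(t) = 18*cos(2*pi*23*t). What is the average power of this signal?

Average power of A*cos(wt) is A^2/2.
P = 18^2 / 2 = 324/2 = 162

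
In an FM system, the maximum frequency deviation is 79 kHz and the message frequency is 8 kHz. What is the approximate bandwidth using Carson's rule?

Carson's rule: BW = 2*(delta_f + f_m)
= 2*(79 + 8) kHz = 174 kHz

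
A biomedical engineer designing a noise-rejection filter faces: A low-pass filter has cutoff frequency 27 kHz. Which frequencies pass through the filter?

A low-pass filter passes all frequencies below the cutoff frequency 27 kHz and attenuates higher frequencies.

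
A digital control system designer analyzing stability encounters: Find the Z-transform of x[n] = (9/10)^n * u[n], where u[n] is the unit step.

The Z-transform of a^n * u[n] is z/(z-a) for |z| > |a|.
Here a = 9/10, so X(z) = z/(z - (9/10)) = 10z/(10z - 9)
ROC: |z| > 9/10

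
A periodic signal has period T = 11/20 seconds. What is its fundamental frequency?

The fundamental frequency is the reciprocal of the period.
f = 1/T = 1/(11/20) = 20/11 Hz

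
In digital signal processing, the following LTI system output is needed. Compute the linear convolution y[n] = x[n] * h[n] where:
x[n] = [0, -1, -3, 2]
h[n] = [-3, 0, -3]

y[n] = sum_k x[k]*h[n-k]. Output length = len(x) + len(h) - 1 = 4 + 3 - 1 = 6.
y[0] = 0*-3 = 0
y[1] = -1*-3 + 0*0 = 3
y[2] = -3*-3 + -1*0 + 0*-3 = 9
y[3] = 2*-3 + -3*0 + -1*-3 = -3
y[4] = 2*0 + -3*-3 = 9
y[5] = 2*-3 = -6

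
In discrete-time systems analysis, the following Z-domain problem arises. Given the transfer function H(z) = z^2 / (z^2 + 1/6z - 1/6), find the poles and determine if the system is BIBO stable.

Poles are roots of the denominator: z^2 + 1/6z - 1/6 = 0.
Quadratic formula: z = [-(1/6) +/- sqrt((1/6)^2 - 4*(-1/6))] / 2
Discriminant = 1/36 + 2/3 = 25/36; sqrt = 5/6.
z = (-1/6 +/- 5/6) / 2 => z = 1/3 or z = -1/2.
|p1| = 1/3, |p2| = 1/2.
For BIBO stability, all poles must lie inside the unit circle (|p| < 1).
System is STABLE since both |p| < 1.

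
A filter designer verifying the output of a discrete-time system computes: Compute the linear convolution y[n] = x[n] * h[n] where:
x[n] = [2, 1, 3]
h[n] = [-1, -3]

y[n] = sum_k x[k]*h[n-k]. Output length = len(x) + len(h) - 1 = 3 + 2 - 1 = 4.
y[0] = 2*-1 = -2
y[1] = 1*-1 + 2*-3 = -7
y[2] = 3*-1 + 1*-3 = -6
y[3] = 3*-3 = -9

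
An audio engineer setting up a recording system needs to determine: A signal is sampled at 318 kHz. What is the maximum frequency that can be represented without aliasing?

The maximum frequency that can be represented without aliasing
is the Nyquist frequency: f_max = f_s / 2 = 318 kHz / 2 = 159 kHz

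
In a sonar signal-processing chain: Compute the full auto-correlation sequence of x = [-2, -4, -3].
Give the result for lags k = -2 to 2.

r_xx[k] = sum_m x[m]*x[m+k], indexed from 0, for k = -2 to 2:
  r_xx[-2] = x[2]*x[0] = 6
  r_xx[-1] = x[1]*x[0] + x[2]*x[1] = 20
  r_xx[0] = x[0]*x[0] + x[1]*x[1] + x[2]*x[2] = 29
  r_xx[1] = x[0]*x[1] + x[1]*x[2] = 20
  r_xx[2] = x[0]*x[2] = 6
r_xx = [6, 20, 29, 20, 6]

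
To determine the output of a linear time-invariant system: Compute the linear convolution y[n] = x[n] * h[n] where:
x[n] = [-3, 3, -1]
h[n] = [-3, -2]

y[n] = sum_k x[k]*h[n-k]. Output length = len(x) + len(h) - 1 = 3 + 2 - 1 = 4.
y[0] = -3*-3 = 9
y[1] = 3*-3 + -3*-2 = -3
y[2] = -1*-3 + 3*-2 = -3
y[3] = -1*-2 = 2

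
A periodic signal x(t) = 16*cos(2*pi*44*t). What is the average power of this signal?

Average power of A*cos(wt) is A^2/2.
P = 16^2 / 2 = 256/2 = 128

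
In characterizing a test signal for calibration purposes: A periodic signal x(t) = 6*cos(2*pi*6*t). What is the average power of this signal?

Average power of A*cos(wt) is A^2/2.
P = 6^2 / 2 = 36/2 = 18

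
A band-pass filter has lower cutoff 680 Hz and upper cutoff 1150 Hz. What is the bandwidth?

Bandwidth = f_high - f_low
= 1150 Hz - 680 Hz = 470 Hz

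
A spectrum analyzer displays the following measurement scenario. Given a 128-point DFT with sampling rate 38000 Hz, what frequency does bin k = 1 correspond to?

The frequency of DFT bin k is: f_k = k * f_s / N
f_1 = 1 * 38000 / 128 = 2375/8 Hz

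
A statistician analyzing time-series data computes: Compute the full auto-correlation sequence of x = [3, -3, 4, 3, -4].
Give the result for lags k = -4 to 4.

r_xx[k] = sum_m x[m]*x[m+k], indexed from 0, for k = -4 to 4:
  r_xx[-4] = x[4]*x[0] = -12
  r_xx[-3] = x[3]*x[0] + x[4]*x[1] = 21
  r_xx[-2] = x[2]*x[0] + x[3]*x[1] + x[4]*x[2] = -13
  r_xx[-1] = x[1]*x[0] + x[2]*x[1] + x[3]*x[2] + x[4]*x[3] = -21
  r_xx[0] = x[0]*x[0] + x[1]*x[1] + x[2]*x[2] + x[3]*x[3] + x[4]*x[4] = 59
  r_xx[1] = x[0]*x[1] + x[1]*x[2] + x[2]*x[3] + x[3]*x[4] = -21
  r_xx[2] = x[0]*x[2] + x[1]*x[3] + x[2]*x[4] = -13
  r_xx[3] = x[0]*x[3] + x[1]*x[4] = 21
  r_xx[4] = x[0]*x[4] = -12
r_xx = [-12, 21, -13, -21, 59, -21, -13, 21, -12]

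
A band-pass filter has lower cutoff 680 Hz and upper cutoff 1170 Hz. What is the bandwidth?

Bandwidth = f_high - f_low
= 1170 Hz - 680 Hz = 490 Hz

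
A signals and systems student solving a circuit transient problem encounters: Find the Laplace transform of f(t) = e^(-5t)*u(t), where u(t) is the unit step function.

Standard Laplace transform pair:
e^(-at)*u(t) <-> 1/(s+a)
With a = 5: L{e^(-5t)*u(t)} = 1/(s+5), ROC: Re(s) > -5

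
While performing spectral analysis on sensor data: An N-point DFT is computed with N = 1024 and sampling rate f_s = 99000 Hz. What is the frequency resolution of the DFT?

DFT frequency resolution = f_s / N
= 99000 / 1024 = 12375/128 Hz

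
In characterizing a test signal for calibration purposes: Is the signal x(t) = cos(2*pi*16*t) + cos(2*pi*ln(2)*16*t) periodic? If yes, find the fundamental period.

f1 = 16 Hz, f2 = 16*ln(2) Hz
Ratio f2/f1 = ln(2), which is irrational.
Since the frequency ratio is irrational, no common period exists.
The signal is not periodic.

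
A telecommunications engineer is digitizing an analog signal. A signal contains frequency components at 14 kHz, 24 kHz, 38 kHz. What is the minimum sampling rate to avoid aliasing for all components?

The highest frequency component is f_max = 38 kHz.
Nyquist rate = 2 * f_max = 2 * 38 kHz = 76 kHz.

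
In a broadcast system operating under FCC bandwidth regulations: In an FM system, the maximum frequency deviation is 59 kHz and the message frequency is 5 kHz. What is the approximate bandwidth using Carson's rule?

Carson's rule: BW = 2*(delta_f + f_m)
= 2*(59 + 5) kHz = 128 kHz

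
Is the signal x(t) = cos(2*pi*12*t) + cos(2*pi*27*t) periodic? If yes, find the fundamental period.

f1 = 12 Hz, f2 = 27 Hz
Period T1 = 1/12, T2 = 1/27
Ratio T1/T2 = 27/12, which is rational.
The signal is periodic with fundamental period T = 1/GCD(12,27) = 1/3 s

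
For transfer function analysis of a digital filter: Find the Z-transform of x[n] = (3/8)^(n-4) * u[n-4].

Time-shifting property: if X(z) = Z{x[n]}, then Z{x[n-d]} = z^(-d) * X(z)
X(z) = z/(z - 3/8) for x[n] = (3/8)^n * u[n]
Z{x[n-4]} = z^(-4) * z/(z - 3/8) = z^(-3)/(z - 3/8)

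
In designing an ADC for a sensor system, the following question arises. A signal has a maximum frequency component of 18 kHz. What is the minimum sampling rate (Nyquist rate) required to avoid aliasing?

By the Nyquist-Shannon sampling theorem,
the minimum sampling rate (Nyquist rate) must be at least 2 * f_max.
Nyquist rate = 2 * 18 kHz = 36 kHz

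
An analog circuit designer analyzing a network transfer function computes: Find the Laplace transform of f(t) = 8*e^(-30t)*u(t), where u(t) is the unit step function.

Standard Laplace transform pair:
e^(-at)*u(t) <-> 1/(s+a)
With a = 30: L{8*e^(-30t)*u(t)} = 8/(s+30), ROC: Re(s) > -30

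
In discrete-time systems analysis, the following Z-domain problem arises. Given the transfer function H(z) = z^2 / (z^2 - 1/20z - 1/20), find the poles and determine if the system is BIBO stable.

Poles are roots of the denominator: z^2 - 1/20z - 1/20 = 0.
Quadratic formula: z = [-(-1/20) +/- sqrt((-1/20)^2 - 4*(-1/20))] / 2
Discriminant = 1/400 + 1/5 = 81/400; sqrt = 9/20.
z = (1/20 +/- 9/20) / 2 => z = 1/4 or z = -1/5.
|p1| = 1/5, |p2| = 1/4.
For BIBO stability, all poles must lie inside the unit circle (|p| < 1).
System is STABLE since both |p| < 1.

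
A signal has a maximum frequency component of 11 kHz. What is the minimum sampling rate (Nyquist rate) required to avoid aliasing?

By the Nyquist-Shannon sampling theorem,
the minimum sampling rate (Nyquist rate) must be at least 2 * f_max.
Nyquist rate = 2 * 11 kHz = 22 kHz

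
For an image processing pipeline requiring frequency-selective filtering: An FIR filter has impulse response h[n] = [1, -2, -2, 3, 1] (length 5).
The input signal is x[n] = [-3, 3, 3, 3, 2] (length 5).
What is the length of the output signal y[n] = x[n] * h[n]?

For linear convolution, the output length is:
len(y) = len(x) + len(h) - 1 = 5 + 5 - 1 = 9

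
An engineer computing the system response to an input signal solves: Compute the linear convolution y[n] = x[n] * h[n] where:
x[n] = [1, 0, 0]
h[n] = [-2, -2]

y[n] = sum_k x[k]*h[n-k]. Output length = len(x) + len(h) - 1 = 3 + 2 - 1 = 4.
y[0] = 1*-2 = -2
y[1] = 0*-2 + 1*-2 = -2
y[2] = 0*-2 + 0*-2 = 0
y[3] = 0*-2 = 0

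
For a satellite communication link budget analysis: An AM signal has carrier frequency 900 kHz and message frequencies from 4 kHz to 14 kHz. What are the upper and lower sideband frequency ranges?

Upper sideband (USB) = fc + [fm_low, fm_high] = 900 + [4, 14] = [904, 914] kHz
Lower sideband (LSB) = fc - [fm_high, fm_low] = 900 - [14, 4] = [886, 896] kHz
Total occupied spectrum: 886 kHz to 914 kHz (plus carrier at 900 kHz)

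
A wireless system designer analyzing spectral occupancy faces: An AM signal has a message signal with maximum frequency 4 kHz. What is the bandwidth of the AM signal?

In AM (double-sideband), the bandwidth is twice the message frequency.
BW = 2 * f_m = 2 * 4 kHz = 8 kHz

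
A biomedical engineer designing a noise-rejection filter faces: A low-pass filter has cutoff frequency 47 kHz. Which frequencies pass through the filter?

A low-pass filter passes all frequencies below the cutoff frequency 47 kHz and attenuates higher frequencies.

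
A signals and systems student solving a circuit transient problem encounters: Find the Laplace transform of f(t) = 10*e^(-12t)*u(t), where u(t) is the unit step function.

Standard Laplace transform pair:
e^(-at)*u(t) <-> 1/(s+a)
With a = 12: L{10*e^(-12t)*u(t)} = 10/(s+12), ROC: Re(s) > -12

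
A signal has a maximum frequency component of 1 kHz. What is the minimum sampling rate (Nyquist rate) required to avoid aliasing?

By the Nyquist-Shannon sampling theorem,
the minimum sampling rate (Nyquist rate) must be at least 2 * f_max.
Nyquist rate = 2 * 1 kHz = 2 kHz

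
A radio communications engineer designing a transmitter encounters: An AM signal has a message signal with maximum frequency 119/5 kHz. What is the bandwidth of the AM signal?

In AM (double-sideband), the bandwidth is twice the message frequency.
BW = 2 * f_m = 2 * 119/5 kHz = 238/5 kHz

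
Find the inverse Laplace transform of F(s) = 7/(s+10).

Standard pair: k/(s+a) <-> k*e^(-at)*u(t)
With k=7, a=10: f(t) = 7*e^(-10t)*u(t)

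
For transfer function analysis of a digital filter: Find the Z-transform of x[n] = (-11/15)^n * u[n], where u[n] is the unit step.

The Z-transform of a^n * u[n] is z/(z-a) for |z| > |a|.
Here a = -11/15, so X(z) = z/(z - (-11/15)) = 15z/(15z + 11)
ROC: |z| > 11/15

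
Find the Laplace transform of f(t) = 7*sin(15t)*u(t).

Standard pair: sin(wt)*u(t) <-> w/(s^2+w^2)
With w = 15: L{7*sin(15t)*u(t)} = 105/(s^2+225)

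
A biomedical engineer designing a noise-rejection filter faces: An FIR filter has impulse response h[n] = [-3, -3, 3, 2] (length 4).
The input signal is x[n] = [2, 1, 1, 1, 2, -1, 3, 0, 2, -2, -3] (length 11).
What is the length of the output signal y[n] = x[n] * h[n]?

For linear convolution, the output length is:
len(y) = len(x) + len(h) - 1 = 11 + 4 - 1 = 14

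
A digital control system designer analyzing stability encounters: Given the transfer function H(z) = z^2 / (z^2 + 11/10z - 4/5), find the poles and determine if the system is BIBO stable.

Poles are roots of the denominator: z^2 + 11/10z - 4/5 = 0.
Quadratic formula: z = [-(11/10) +/- sqrt((11/10)^2 - 4*(-4/5))] / 2
Discriminant = 121/100 + 16/5 = 441/100; sqrt = 21/10.
z = (-11/10 +/- 21/10) / 2 => z = 1/2 or z = -8/5.
|p1| = 8/5, |p2| = 1/2.
For BIBO stability, all poles must lie inside the unit circle (|p| < 1).
System is UNSTABLE since at least one |p| >= 1.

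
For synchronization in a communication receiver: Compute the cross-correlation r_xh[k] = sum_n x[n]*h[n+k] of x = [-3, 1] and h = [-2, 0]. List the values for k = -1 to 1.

Both sequences indexed from 0 and zero outside their support.
Lags with overlap: k = -1 to 1.
  r_xh[-1] = x[1]*h[0] = -2
  r_xh[0] = x[0]*h[0] + x[1]*h[1] = 6
  r_xh[1] = x[0]*h[1] = 0
r_xh = [-2, 6, 0] (for k = -1, ..., 1)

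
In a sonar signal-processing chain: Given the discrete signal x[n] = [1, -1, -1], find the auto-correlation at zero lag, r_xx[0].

The auto-correlation at zero lag r_xx[0] equals the signal energy.
r_xx[0] = sum of x[n]^2 = 1^2 + (-1)^2 + (-1)^2
= 1 + 1 + 1 = 3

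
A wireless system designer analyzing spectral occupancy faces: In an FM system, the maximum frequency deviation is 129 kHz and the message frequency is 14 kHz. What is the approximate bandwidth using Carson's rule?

Carson's rule: BW = 2*(delta_f + f_m)
= 2*(129 + 14) kHz = 286 kHz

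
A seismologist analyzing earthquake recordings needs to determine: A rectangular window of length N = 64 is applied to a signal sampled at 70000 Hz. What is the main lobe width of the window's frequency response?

For a rectangular window of length N,
the main lobe width in frequency is 2*f_s/N.
= 2*70000/64 = 4375/2 Hz
This determines the minimum frequency separation for resolving two sinusoids.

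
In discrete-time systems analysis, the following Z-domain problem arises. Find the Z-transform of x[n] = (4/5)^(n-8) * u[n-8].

Time-shifting property: if X(z) = Z{x[n]}, then Z{x[n-d]} = z^(-d) * X(z)
X(z) = z/(z - 4/5) for x[n] = (4/5)^n * u[n]
Z{x[n-8]} = z^(-8) * z/(z - 4/5) = z^(-7)/(z - 4/5)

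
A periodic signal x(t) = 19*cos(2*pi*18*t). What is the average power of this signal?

Average power of A*cos(wt) is A^2/2.
P = 19^2 / 2 = 361/2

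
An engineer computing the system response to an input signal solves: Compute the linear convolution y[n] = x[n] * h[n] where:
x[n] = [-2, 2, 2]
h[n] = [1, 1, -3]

y[n] = sum_k x[k]*h[n-k]. Output length = len(x) + len(h) - 1 = 3 + 3 - 1 = 5.
y[0] = -2*1 = -2
y[1] = 2*1 + -2*1 = 0
y[2] = 2*1 + 2*1 + -2*-3 = 10
y[3] = 2*1 + 2*-3 = -4
y[4] = 2*-3 = -6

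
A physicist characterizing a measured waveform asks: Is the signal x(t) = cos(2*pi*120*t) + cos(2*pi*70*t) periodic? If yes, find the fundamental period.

f1 = 120 Hz, f2 = 70 Hz
Period T1 = 1/120, T2 = 1/70
Ratio T1/T2 = 70/120, which is rational.
The signal is periodic with fundamental period T = 1/GCD(120,70) = 1/10 s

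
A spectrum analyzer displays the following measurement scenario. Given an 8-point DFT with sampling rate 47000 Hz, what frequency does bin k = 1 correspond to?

The frequency of DFT bin k is: f_k = k * f_s / N
f_1 = 1 * 47000 / 8 = 5875 Hz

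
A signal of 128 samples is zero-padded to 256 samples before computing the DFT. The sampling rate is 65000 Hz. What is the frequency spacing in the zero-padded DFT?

Original DFT: N = 128, resolution = f_s/N = 65000/128 = 8125/16 Hz
Zero-padded DFT: N = 256, resolution = f_s/N = 65000/256 = 8125/32 Hz
Zero-padding interpolates the spectrum (finer frequency grid)
but does NOT improve the true spectral resolution (ability to resolve close frequencies).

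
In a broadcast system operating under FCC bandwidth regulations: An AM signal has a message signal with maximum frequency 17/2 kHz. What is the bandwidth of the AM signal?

In AM (double-sideband), the bandwidth is twice the message frequency.
BW = 2 * f_m = 2 * 17/2 kHz = 17 kHz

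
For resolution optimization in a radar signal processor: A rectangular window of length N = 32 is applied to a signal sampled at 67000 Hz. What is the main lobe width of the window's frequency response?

For a rectangular window of length N,
the main lobe width in frequency is 2*f_s/N.
= 2*67000/32 = 8375/2 Hz
This determines the minimum frequency separation for resolving two sinusoids.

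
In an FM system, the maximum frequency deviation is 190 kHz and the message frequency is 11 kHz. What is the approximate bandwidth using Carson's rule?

Carson's rule: BW = 2*(delta_f + f_m)
= 2*(190 + 11) kHz = 402 kHz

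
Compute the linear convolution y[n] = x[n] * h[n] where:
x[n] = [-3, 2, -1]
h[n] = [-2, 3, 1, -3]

y[n] = sum_k x[k]*h[n-k]. Output length = len(x) + len(h) - 1 = 3 + 4 - 1 = 6.
y[0] = -3*-2 = 6
y[1] = 2*-2 + -3*3 = -13
y[2] = -1*-2 + 2*3 + -3*1 = 5
y[3] = -1*3 + 2*1 + -3*-3 = 8
y[4] = -1*1 + 2*-3 = -7
y[5] = -1*-3 = 3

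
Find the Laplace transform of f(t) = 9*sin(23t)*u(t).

Standard pair: sin(wt)*u(t) <-> w/(s^2+w^2)
With w = 23: L{9*sin(23t)*u(t)} = 207/(s^2+529)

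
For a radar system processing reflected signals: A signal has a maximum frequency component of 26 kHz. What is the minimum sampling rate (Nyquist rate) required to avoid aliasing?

By the Nyquist-Shannon sampling theorem,
the minimum sampling rate (Nyquist rate) must be at least 2 * f_max.
Nyquist rate = 2 * 26 kHz = 52 kHz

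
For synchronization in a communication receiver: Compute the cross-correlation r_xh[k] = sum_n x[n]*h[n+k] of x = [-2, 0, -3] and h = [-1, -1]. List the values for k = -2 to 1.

Both sequences indexed from 0 and zero outside their support.
Lags with overlap: k = -2 to 1.
  r_xh[-2] = x[2]*h[0] = 3
  r_xh[-1] = x[1]*h[0] + x[2]*h[1] = 3
  r_xh[0] = x[0]*h[0] + x[1]*h[1] = 2
  r_xh[1] = x[0]*h[1] = 2
r_xh = [3, 3, 2, 2] (for k = -2, ..., 1)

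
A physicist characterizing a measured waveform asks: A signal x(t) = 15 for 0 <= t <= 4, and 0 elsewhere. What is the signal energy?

Energy = integral of |x(t)|^2 dt over the signal duration
= 15^2 * 4 = 225 * 4 = 900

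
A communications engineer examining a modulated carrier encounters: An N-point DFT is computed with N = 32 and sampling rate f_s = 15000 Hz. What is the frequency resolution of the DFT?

DFT frequency resolution = f_s / N
= 15000 / 32 = 1875/4 Hz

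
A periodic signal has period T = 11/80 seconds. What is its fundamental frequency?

The fundamental frequency is the reciprocal of the period.
f = 1/T = 1/(11/80) = 80/11 Hz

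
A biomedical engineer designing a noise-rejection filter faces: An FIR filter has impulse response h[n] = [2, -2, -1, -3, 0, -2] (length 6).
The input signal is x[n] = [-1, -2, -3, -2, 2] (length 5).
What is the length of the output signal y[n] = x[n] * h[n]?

For linear convolution, the output length is:
len(y) = len(x) + len(h) - 1 = 5 + 6 - 1 = 10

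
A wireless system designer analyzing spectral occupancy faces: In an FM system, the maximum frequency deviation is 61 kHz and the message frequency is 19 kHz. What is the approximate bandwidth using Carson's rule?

Carson's rule: BW = 2*(delta_f + f_m)
= 2*(61 + 19) kHz = 160 kHz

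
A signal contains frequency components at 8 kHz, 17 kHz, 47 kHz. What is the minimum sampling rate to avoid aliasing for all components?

The highest frequency component is f_max = 47 kHz.
Nyquist rate = 2 * f_max = 2 * 47 kHz = 94 kHz.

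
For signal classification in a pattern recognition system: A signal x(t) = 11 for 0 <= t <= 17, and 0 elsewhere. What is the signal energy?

Energy = integral of |x(t)|^2 dt over the signal duration
= 11^2 * 17 = 121 * 17 = 2057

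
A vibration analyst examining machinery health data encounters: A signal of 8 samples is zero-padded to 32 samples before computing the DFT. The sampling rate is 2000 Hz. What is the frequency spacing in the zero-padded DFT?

Original DFT: N = 8, resolution = f_s/N = 2000/8 = 250 Hz
Zero-padded DFT: N = 32, resolution = f_s/N = 2000/32 = 125/2 Hz
Zero-padding interpolates the spectrum (finer frequency grid)
but does NOT improve the true spectral resolution (ability to resolve close frequencies).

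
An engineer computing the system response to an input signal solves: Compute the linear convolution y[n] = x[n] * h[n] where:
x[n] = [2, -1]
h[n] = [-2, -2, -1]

y[n] = sum_k x[k]*h[n-k]. Output length = len(x) + len(h) - 1 = 2 + 3 - 1 = 4.
y[0] = 2*-2 = -4
y[1] = -1*-2 + 2*-2 = -2
y[2] = -1*-2 + 2*-1 = 0
y[3] = -1*-1 = 1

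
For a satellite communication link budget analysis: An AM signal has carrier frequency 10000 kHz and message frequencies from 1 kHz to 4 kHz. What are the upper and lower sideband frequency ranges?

Upper sideband (USB) = fc + [fm_low, fm_high] = 10000 + [1, 4] = [10001, 10004] kHz
Lower sideband (LSB) = fc - [fm_high, fm_low] = 10000 - [4, 1] = [9996, 9999] kHz
Total occupied spectrum: 9996 kHz to 10004 kHz (plus carrier at 10000 kHz)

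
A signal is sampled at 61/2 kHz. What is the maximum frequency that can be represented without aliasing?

The maximum frequency that can be represented without aliasing
is the Nyquist frequency: f_max = f_s / 2 = 61/2 kHz / 2 = 61/4 kHz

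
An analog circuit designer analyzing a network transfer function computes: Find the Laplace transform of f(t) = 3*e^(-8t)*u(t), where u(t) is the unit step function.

Standard Laplace transform pair:
e^(-at)*u(t) <-> 1/(s+a)
With a = 8: L{3*e^(-8t)*u(t)} = 3/(s+8), ROC: Re(s) > -8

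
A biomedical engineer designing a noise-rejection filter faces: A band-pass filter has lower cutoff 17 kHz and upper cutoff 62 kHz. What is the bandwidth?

Bandwidth = f_high - f_low
= 62 kHz - 17 kHz = 45 kHz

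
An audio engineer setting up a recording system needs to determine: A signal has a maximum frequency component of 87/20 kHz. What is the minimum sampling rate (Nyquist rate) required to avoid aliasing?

By the Nyquist-Shannon sampling theorem,
the minimum sampling rate (Nyquist rate) must be at least 2 * f_max.
Nyquist rate = 2 * 87/20 kHz = 87/10 kHz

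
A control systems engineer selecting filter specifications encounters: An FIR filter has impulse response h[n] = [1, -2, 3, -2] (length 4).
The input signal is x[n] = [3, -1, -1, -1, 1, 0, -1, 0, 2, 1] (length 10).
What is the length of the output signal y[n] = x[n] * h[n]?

For linear convolution, the output length is:
len(y) = len(x) + len(h) - 1 = 10 + 4 - 1 = 13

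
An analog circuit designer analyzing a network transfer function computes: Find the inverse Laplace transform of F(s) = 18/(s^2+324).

Standard pair: w/(s^2+w^2) <-> sin(wt)*u(t)
Recognize w^2 = 324, so w = 18; numerator 18 = 1*18.
f(t) = sin(18t)*u(t)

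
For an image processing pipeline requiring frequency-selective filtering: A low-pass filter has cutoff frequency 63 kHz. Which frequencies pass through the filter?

A low-pass filter passes all frequencies below the cutoff frequency 63 kHz and attenuates higher frequencies.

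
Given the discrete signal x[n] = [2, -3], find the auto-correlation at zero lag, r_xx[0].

The auto-correlation at zero lag r_xx[0] equals the signal energy.
r_xx[0] = sum of x[n]^2 = 2^2 + (-3)^2
= 4 + 9 = 13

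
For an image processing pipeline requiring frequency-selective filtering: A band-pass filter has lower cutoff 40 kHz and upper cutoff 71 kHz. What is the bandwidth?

Bandwidth = f_high - f_low
= 71 kHz - 40 kHz = 31 kHz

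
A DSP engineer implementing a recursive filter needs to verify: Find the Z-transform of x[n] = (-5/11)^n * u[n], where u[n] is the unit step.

The Z-transform of a^n * u[n] is z/(z-a) for |z| > |a|.
Here a = -5/11, so X(z) = z/(z - (-5/11)) = 11z/(11z + 5)
ROC: |z| > 5/11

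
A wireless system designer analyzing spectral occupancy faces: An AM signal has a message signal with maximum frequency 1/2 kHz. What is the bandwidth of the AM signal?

In AM (double-sideband), the bandwidth is twice the message frequency.
BW = 2 * f_m = 2 * 1/2 kHz = 1 kHz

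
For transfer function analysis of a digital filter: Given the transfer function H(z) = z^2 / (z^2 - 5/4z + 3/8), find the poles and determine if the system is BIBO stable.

Poles are roots of the denominator: z^2 - 5/4z + 3/8 = 0.
Quadratic formula: z = [-(-5/4) +/- sqrt((-5/4)^2 - 4*(3/8))] / 2
Discriminant = 25/16 - 3/2 = 1/16; sqrt = 1/4.
z = (5/4 +/- 1/4) / 2 => z = 3/4 or z = 1/2.
|p1| = 3/4, |p2| = 1/2.
For BIBO stability, all poles must lie inside the unit circle (|p| < 1).
System is STABLE since both |p| < 1.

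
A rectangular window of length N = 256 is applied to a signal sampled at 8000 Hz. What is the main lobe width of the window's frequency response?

For a rectangular window of length N,
the main lobe width in frequency is 2*f_s/N.
= 2*8000/256 = 125/2 Hz
This determines the minimum frequency separation for resolving two sinusoids.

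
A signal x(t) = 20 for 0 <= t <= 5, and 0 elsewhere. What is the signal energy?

Energy = integral of |x(t)|^2 dt over the signal duration
= 20^2 * 5 = 400 * 5 = 2000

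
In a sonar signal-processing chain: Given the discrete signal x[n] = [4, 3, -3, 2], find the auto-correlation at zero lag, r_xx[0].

The auto-correlation at zero lag r_xx[0] equals the signal energy.
r_xx[0] = sum of x[n]^2 = 4^2 + 3^2 + (-3)^2 + 2^2
= 16 + 9 + 9 + 4 = 38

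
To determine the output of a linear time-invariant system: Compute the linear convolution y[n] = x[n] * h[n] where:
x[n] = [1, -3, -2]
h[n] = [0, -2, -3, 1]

y[n] = sum_k x[k]*h[n-k]. Output length = len(x) + len(h) - 1 = 3 + 4 - 1 = 6.
y[0] = 1*0 = 0
y[1] = -3*0 + 1*-2 = -2
y[2] = -2*0 + -3*-2 + 1*-3 = 3
y[3] = -2*-2 + -3*-3 + 1*1 = 14
y[4] = -2*-3 + -3*1 = 3
y[5] = -2*1 = -2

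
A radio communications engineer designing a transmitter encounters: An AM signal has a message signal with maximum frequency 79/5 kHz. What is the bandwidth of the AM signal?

In AM (double-sideband), the bandwidth is twice the message frequency.
BW = 2 * f_m = 2 * 79/5 kHz = 158/5 kHz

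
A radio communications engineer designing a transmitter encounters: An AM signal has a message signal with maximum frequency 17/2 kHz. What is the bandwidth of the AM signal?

In AM (double-sideband), the bandwidth is twice the message frequency.
BW = 2 * f_m = 2 * 17/2 kHz = 17 kHz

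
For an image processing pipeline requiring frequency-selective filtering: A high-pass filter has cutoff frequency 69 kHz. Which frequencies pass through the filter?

A high-pass filter passes all frequencies above the cutoff frequency 69 kHz and attenuates lower frequencies.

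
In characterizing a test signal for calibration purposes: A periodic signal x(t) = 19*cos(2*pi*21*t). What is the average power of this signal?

Average power of A*cos(wt) is A^2/2.
P = 19^2 / 2 = 361/2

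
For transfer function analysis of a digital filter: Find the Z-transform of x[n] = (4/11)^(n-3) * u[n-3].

Time-shifting property: if X(z) = Z{x[n]}, then Z{x[n-d]} = z^(-d) * X(z)
X(z) = z/(z - 4/11) for x[n] = (4/11)^n * u[n]
Z{x[n-3]} = z^(-3) * z/(z - 4/11) = z^(-2)/(z - 4/11)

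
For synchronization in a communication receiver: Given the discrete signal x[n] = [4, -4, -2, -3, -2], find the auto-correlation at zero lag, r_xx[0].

The auto-correlation at zero lag r_xx[0] equals the signal energy.
r_xx[0] = sum of x[n]^2 = 4^2 + (-4)^2 + (-2)^2 + (-3)^2 + (-2)^2
= 16 + 16 + 4 + 9 + 4 = 49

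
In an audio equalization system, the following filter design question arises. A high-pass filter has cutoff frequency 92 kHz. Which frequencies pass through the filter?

A high-pass filter passes all frequencies above the cutoff frequency 92 kHz and attenuates lower frequencies.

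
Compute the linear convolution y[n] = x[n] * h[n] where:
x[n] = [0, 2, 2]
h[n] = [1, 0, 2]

y[n] = sum_k x[k]*h[n-k]. Output length = len(x) + len(h) - 1 = 3 + 3 - 1 = 5.
y[0] = 0*1 = 0
y[1] = 2*1 + 0*0 = 2
y[2] = 2*1 + 2*0 + 0*2 = 2
y[3] = 2*0 + 2*2 = 4
y[4] = 2*2 = 4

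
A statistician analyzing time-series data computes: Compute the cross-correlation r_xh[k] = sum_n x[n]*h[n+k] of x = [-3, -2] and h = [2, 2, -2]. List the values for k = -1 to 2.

Both sequences indexed from 0 and zero outside their support.
Lags with overlap: k = -1 to 2.
  r_xh[-1] = x[1]*h[0] = -4
  r_xh[0] = x[0]*h[0] + x[1]*h[1] = -10
  r_xh[1] = x[0]*h[1] + x[1]*h[2] = -2
  r_xh[2] = x[0]*h[2] = 6
r_xh = [-4, -10, -2, 6] (for k = -1, ..., 2)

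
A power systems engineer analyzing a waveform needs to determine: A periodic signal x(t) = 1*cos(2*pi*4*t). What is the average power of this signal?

Average power of A*cos(wt) is A^2/2.
P = 1^2 / 2 = 1/2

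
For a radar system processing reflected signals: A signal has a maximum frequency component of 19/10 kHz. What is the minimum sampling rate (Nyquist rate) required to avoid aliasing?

By the Nyquist-Shannon sampling theorem,
the minimum sampling rate (Nyquist rate) must be at least 2 * f_max.
Nyquist rate = 2 * 19/10 kHz = 19/5 kHz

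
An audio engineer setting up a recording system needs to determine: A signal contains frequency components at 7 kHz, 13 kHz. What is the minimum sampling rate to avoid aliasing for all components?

The highest frequency component is f_max = 13 kHz.
Nyquist rate = 2 * f_max = 2 * 13 kHz = 26 kHz.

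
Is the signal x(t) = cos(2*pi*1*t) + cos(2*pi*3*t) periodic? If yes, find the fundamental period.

f1 = 1 Hz, f2 = 3 Hz
Period T1 = 1/1, T2 = 1/3
Ratio T1/T2 = 3/1, which is rational.
The signal is periodic with fundamental period T = 1/GCD(1,3) = 1 s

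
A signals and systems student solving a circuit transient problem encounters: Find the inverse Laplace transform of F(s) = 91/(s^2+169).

Standard pair: w/(s^2+w^2) <-> sin(wt)*u(t)
Recognize w^2 = 169, so w = 13; numerator 91 = 7*13.
f(t) = 7*sin(13t)*u(t)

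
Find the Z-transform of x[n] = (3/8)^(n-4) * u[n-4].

Time-shifting property: if X(z) = Z{x[n]}, then Z{x[n-d]} = z^(-d) * X(z)
X(z) = z/(z - 3/8) for x[n] = (3/8)^n * u[n]
Z{x[n-4]} = z^(-4) * z/(z - 3/8) = z^(-3)/(z - 3/8)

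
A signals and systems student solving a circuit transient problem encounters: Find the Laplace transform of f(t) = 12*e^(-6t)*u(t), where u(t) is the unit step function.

Standard Laplace transform pair:
e^(-at)*u(t) <-> 1/(s+a)
With a = 6: L{12*e^(-6t)*u(t)} = 12/(s+6), ROC: Re(s) > -6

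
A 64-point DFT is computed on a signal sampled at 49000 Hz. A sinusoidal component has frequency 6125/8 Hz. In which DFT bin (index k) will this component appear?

DFT frequency resolution = f_s/N = 49000/64 = 6125/8 Hz
Bin index k = f_signal / resolution = 6125/8 / 6125/8 = 1
The signal frequency 6125/8 Hz falls in DFT bin k = 1.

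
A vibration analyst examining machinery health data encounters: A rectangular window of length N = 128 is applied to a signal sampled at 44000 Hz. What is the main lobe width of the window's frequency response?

For a rectangular window of length N,
the main lobe width in frequency is 2*f_s/N.
= 2*44000/128 = 1375/2 Hz
This determines the minimum frequency separation for resolving two sinusoids.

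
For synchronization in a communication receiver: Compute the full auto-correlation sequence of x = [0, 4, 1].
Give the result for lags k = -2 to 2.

r_xx[k] = sum_m x[m]*x[m+k], indexed from 0, for k = -2 to 2:
  r_xx[-2] = x[2]*x[0] = 0
  r_xx[-1] = x[1]*x[0] + x[2]*x[1] = 4
  r_xx[0] = x[0]*x[0] + x[1]*x[1] + x[2]*x[2] = 17
  r_xx[1] = x[0]*x[1] + x[1]*x[2] = 4
  r_xx[2] = x[0]*x[2] = 0
r_xx = [0, 4, 17, 4, 0]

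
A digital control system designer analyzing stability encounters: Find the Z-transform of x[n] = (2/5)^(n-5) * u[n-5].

Time-shifting property: if X(z) = Z{x[n]}, then Z{x[n-d]} = z^(-d) * X(z)
X(z) = z/(z - 2/5) for x[n] = (2/5)^n * u[n]
Z{x[n-5]} = z^(-5) * z/(z - 2/5) = z^(-4)/(z - 2/5)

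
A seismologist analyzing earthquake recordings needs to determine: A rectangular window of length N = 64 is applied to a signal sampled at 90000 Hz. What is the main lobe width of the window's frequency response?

For a rectangular window of length N,
the main lobe width in frequency is 2*f_s/N.
= 2*90000/64 = 5625/2 Hz
This determines the minimum frequency separation for resolving two sinusoids.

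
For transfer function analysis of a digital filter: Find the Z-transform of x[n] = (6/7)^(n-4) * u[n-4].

Time-shifting property: if X(z) = Z{x[n]}, then Z{x[n-d]} = z^(-d) * X(z)
X(z) = z/(z - 6/7) for x[n] = (6/7)^n * u[n]
Z{x[n-4]} = z^(-4) * z/(z - 6/7) = z^(-3)/(z - 6/7)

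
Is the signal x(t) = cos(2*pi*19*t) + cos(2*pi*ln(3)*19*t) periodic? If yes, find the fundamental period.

f1 = 19 Hz, f2 = 19*ln(3) Hz
Ratio f2/f1 = ln(3), which is irrational.
Since the frequency ratio is irrational, no common period exists.
The signal is not periodic.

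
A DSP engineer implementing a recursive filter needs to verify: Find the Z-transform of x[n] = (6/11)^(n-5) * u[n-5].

Time-shifting property: if X(z) = Z{x[n]}, then Z{x[n-d]} = z^(-d) * X(z)
X(z) = z/(z - 6/11) for x[n] = (6/11)^n * u[n]
Z{x[n-5]} = z^(-5) * z/(z - 6/11) = z^(-4)/(z - 6/11)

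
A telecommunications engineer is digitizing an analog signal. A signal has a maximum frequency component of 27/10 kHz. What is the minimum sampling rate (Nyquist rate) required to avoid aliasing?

By the Nyquist-Shannon sampling theorem,
the minimum sampling rate (Nyquist rate) must be at least 2 * f_max.
Nyquist rate = 2 * 27/10 kHz = 27/5 kHz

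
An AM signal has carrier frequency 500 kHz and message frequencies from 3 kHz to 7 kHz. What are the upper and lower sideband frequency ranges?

Upper sideband (USB) = fc + [fm_low, fm_high] = 500 + [3, 7] = [503, 507] kHz
Lower sideband (LSB) = fc - [fm_high, fm_low] = 500 - [7, 3] = [493, 497] kHz
Total occupied spectrum: 493 kHz to 507 kHz (plus carrier at 500 kHz)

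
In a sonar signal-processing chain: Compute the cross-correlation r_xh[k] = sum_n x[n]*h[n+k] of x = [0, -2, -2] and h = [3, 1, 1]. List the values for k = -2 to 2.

Both sequences indexed from 0 and zero outside their support.
Lags with overlap: k = -2 to 2.
  r_xh[-2] = x[2]*h[0] = -6
  r_xh[-1] = x[1]*h[0] + x[2]*h[1] = -8
  r_xh[0] = x[0]*h[0] + x[1]*h[1] + x[2]*h[2] = -4
  r_xh[1] = x[0]*h[1] + x[1]*h[2] = -2
  r_xh[2] = x[0]*h[2] = 0
r_xh = [-6, -8, -4, -2, 0] (for k = -2, ..., 2)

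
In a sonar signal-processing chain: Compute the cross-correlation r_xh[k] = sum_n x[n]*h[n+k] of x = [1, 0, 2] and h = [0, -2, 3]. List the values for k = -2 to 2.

Both sequences indexed from 0 and zero outside their support.
Lags with overlap: k = -2 to 2.
  r_xh[-2] = x[2]*h[0] = 0
  r_xh[-1] = x[1]*h[0] + x[2]*h[1] = -4
  r_xh[0] = x[0]*h[0] + x[1]*h[1] + x[2]*h[2] = 6
  r_xh[1] = x[0]*h[1] + x[1]*h[2] = -2
  r_xh[2] = x[0]*h[2] = 3
r_xh = [0, -4, 6, -2, 3] (for k = -2, ..., 2)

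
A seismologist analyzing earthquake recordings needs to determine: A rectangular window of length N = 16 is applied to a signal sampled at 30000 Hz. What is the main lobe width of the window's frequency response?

For a rectangular window of length N,
the main lobe width in frequency is 2*f_s/N.
= 2*30000/16 = 3750 Hz
This determines the minimum frequency separation for resolving two sinusoids.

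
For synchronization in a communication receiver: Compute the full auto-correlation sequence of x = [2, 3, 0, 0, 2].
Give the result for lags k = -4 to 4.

r_xx[k] = sum_m x[m]*x[m+k], indexed from 0, for k = -4 to 4:
  r_xx[-4] = x[4]*x[0] = 4
  r_xx[-3] = x[3]*x[0] + x[4]*x[1] = 6
  r_xx[-2] = x[2]*x[0] + x[3]*x[1] + x[4]*x[2] = 0
  r_xx[-1] = x[1]*x[0] + x[2]*x[1] + x[3]*x[2] + x[4]*x[3] = 6
  r_xx[0] = x[0]*x[0] + x[1]*x[1] + x[2]*x[2] + x[3]*x[3] + x[4]*x[4] = 17
  r_xx[1] = x[0]*x[1] + x[1]*x[2] + x[2]*x[3] + x[3]*x[4] = 6
  r_xx[2] = x[0]*x[2] + x[1]*x[3] + x[2]*x[4] = 0
  r_xx[3] = x[0]*x[3] + x[1]*x[4] = 6
  r_xx[4] = x[0]*x[4] = 4
r_xx = [4, 6, 0, 6, 17, 6, 0, 6, 4]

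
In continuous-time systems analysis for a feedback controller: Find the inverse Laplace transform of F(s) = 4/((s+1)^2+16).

Standard pair: w/((s+a)^2+w^2) <-> e^(-at)*sin(wt)*u(t)
With a=1, w=4: f(t) = e^(-t)*sin(4t)*u(t)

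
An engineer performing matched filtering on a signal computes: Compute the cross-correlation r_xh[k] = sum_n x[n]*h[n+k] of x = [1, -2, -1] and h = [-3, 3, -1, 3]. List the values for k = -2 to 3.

Both sequences indexed from 0 and zero outside their support.
Lags with overlap: k = -2 to 3.
  r_xh[-2] = x[2]*h[0] = 3
  r_xh[-1] = x[1]*h[0] + x[2]*h[1] = 3
  r_xh[0] = x[0]*h[0] + x[1]*h[1] + x[2]*h[2] = -8
  r_xh[1] = x[0]*h[1] + x[1]*h[2] + x[2]*h[3] = 2
  r_xh[2] = x[0]*h[2] + x[1]*h[3] = -7
  r_xh[3] = x[0]*h[3] = 3
r_xh = [3, 3, -8, 2, -7, 3] (for k = -2, ..., 3)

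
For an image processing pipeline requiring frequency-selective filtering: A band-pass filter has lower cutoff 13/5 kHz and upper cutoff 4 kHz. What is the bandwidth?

Bandwidth = f_high - f_low
= 4 kHz - 13/5 kHz = 7/5 kHz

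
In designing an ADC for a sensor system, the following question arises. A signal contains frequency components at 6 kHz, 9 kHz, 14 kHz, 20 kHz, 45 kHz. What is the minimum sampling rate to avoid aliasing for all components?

The highest frequency component is f_max = 45 kHz.
Nyquist rate = 2 * f_max = 2 * 45 kHz = 90 kHz.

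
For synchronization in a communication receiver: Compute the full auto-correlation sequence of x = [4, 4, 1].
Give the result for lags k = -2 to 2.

r_xx[k] = sum_m x[m]*x[m+k], indexed from 0, for k = -2 to 2:
  r_xx[-2] = x[2]*x[0] = 4
  r_xx[-1] = x[1]*x[0] + x[2]*x[1] = 20
  r_xx[0] = x[0]*x[0] + x[1]*x[1] + x[2]*x[2] = 33
  r_xx[1] = x[0]*x[1] + x[1]*x[2] = 20
  r_xx[2] = x[0]*x[2] = 4
r_xx = [4, 20, 33, 20, 4]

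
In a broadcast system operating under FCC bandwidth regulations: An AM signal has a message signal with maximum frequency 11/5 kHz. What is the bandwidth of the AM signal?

In AM (double-sideband), the bandwidth is twice the message frequency.
BW = 2 * f_m = 2 * 11/5 kHz = 22/5 kHz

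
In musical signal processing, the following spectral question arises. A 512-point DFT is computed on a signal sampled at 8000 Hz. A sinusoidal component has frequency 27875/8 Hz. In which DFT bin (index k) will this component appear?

DFT frequency resolution = f_s/N = 8000/512 = 125/8 Hz
Bin index k = f_signal / resolution = 27875/8 / 125/8 = 223
The signal frequency 27875/8 Hz falls in DFT bin k = 223.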